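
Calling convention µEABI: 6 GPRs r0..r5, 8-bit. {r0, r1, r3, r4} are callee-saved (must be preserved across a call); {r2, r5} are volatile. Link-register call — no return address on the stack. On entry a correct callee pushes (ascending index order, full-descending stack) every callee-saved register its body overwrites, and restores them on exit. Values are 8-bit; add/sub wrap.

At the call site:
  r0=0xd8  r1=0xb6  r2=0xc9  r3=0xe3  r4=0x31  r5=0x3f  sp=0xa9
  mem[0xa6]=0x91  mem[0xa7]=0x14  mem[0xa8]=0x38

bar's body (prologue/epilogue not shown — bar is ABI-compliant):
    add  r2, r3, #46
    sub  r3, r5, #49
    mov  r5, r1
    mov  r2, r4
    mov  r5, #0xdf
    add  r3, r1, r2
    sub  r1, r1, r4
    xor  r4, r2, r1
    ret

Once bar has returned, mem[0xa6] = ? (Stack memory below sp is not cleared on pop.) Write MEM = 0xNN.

prologue: push r1 → mem[0xa8]=0xb6, sp=0xa8
prologue: push r3 → mem[0xa7]=0xe3, sp=0xa7
prologue: push r4 → mem[0xa6]=0x31, sp=0xa6
body[0] add  r2, r3, #46 → r2=0x11
body[1] sub  r3, r5, #49 → r3=0x0e
body[2] mov  r5, r1 → r5=0xb6
body[3] mov  r2, r4 → r2=0x31
body[4] mov  r5, #0xdf → r5=0xdf
body[5] add  r3, r1, r2 → r3=0xe7
body[6] sub  r1, r1, r4 → r1=0x85
body[7] xor  r4, r2, r1 → r4=0xb4
epilogue: pop r4=0x31, sp=0xa7
epilogue: pop r3=0xe3, sp=0xa8
epilogue: pop r1=0xb6, sp=0xa9
prologue pushed ['r1', 'r3', 'r4'] at ['0xa8', '0xa7', '0xa6']

MEM = 0x31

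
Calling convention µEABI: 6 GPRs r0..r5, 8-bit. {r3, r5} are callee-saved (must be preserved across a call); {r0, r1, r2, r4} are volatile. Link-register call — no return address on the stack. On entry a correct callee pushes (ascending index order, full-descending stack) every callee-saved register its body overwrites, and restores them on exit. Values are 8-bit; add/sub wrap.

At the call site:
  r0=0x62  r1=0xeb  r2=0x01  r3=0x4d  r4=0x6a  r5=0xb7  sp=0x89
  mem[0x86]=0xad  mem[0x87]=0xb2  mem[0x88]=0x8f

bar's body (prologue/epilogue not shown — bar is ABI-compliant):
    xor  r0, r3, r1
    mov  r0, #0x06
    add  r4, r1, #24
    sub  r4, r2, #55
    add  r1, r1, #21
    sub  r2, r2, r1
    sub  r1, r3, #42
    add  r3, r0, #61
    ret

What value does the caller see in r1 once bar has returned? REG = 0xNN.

prologue: push r3 → mem[0x88]=0x4d, sp=0x88
body[0] xor  r0, r3, r1 → r0=0xa6
body[1] mov  r0, #0x06 → r0=0x06
body[2] add  r4, r1, #24 → r4=0x03
body[3] sub  r4, r2, #55 → r4=0xca
body[4] add  r1, r1, #21 → r1=0x00
body[5] sub  r2, r2, r1 → r2=0x01
body[6] sub  r1, r3, #42 → r1=0x23
body[7] add  r3, r0, #61 → r3=0x43
epilogue: pop r3=0x4d, sp=0x89
r1 is caller-saved → body value

REG = 0x23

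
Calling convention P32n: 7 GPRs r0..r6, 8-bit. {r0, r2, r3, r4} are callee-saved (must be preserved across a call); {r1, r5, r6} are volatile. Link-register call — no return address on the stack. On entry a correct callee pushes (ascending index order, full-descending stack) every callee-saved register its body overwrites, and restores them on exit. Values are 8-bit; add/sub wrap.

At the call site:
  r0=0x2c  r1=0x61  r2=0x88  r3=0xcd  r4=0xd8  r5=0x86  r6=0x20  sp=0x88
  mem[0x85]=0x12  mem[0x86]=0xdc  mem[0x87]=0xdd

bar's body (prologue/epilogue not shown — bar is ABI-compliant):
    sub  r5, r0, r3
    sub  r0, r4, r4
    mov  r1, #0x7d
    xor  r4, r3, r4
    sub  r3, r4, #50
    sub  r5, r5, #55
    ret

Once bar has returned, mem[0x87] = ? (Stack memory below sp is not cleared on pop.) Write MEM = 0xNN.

prologue: push r0 -> mem[0x87]=0x2c, sp=0x87
prologue: push r3 -> mem[0x86]=0xcd, sp=0x86
prologue: push r4 -> mem[0x85]=0xd8, sp=0x85
body[0] sub  r5, r0, r3 -> r5=0x5f
body[1] sub  r0, r4, r4 -> r0=0x00
body[2] mov  r1, #0x7d -> r1=0x7d
body[3] xor  r4, r3, r4 -> r4=0x15
body[4] sub  r3, r4, #50 -> r3=0xe3
body[5] sub  r5, r5, #55 -> r5=0x28
epilogue: pop r4=0xd8, sp=0x86
epilogue: pop r3=0xcd, sp=0x87
epilogue: pop r0=0x2c, sp=0x88
prologue pushed ['r0', 'r3', 'r4'] at ['0x87', '0x86', '0x85']

MEM = 0x2c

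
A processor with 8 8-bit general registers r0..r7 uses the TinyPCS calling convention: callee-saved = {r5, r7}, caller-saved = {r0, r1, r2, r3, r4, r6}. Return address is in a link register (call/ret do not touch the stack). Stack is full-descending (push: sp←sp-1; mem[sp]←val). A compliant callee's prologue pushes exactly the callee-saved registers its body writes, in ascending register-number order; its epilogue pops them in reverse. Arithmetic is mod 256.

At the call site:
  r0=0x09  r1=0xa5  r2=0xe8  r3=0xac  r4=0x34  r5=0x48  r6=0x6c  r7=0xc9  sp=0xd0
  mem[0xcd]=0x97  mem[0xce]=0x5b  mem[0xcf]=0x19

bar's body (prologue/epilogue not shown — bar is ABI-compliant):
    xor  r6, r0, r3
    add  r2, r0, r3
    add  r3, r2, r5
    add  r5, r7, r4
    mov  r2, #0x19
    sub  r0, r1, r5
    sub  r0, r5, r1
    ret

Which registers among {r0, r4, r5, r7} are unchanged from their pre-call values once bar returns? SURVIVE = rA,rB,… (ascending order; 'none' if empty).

prologue: push r5 → mem[0xcf]=0x48, sp=0xcf
body[0] xor  r6, r0, r3 → r6=0xa5
body[1] add  r2, r0, r3 → r2=0xb5
body[2] add  r3, r2, r5 → r3=0xfd
body[3] add  r5, r7, r4 → r5=0xfd
body[4] mov  r2, #0x19 → r2=0x19
body[5] sub  r0, r1, r5 → r0=0xa8
body[6] sub  r0, r5, r1 → r0=0x58
epilogue: pop r5=0x48, sp=0xd0
r0: caller-saved, written=True
r4: caller-saved, written=False
r5: callee-saved, written=True
r7: callee-saved, written=False

SURVIVE = r4,r5,r7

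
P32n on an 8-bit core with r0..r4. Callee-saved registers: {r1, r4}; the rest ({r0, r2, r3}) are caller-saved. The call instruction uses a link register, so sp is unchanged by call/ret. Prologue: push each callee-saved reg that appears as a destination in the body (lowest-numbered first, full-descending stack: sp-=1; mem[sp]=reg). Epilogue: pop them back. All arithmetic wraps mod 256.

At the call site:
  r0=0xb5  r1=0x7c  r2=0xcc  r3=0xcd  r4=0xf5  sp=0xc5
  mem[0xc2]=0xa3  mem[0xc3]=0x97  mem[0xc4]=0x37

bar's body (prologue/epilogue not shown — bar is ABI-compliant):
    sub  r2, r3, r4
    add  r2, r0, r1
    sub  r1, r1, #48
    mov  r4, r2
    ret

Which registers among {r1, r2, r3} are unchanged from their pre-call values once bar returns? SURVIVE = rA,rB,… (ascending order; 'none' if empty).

prologue: push r1 → mem[0xc4]=0x7c, sp=0xc4
prologue: push r4 → mem[0xc3]=0xf5, sp=0xc3
body[0] sub  r2, r3, r4 → r2=0xd8
body[1] add  r2, r0, r1 → r2=0x31
body[2] sub  r1, r1, #48 → r1=0x4c
body[3] mov  r4, r2 → r4=0x31
epilogue: pop r4=0xf5, sp=0xc4
epilogue: pop r1=0x7c, sp=0xc5
r1: callee-saved, written=True
r2: caller-saved, written=True
r3: caller-saved, written=False

SURVIVE = r1,r3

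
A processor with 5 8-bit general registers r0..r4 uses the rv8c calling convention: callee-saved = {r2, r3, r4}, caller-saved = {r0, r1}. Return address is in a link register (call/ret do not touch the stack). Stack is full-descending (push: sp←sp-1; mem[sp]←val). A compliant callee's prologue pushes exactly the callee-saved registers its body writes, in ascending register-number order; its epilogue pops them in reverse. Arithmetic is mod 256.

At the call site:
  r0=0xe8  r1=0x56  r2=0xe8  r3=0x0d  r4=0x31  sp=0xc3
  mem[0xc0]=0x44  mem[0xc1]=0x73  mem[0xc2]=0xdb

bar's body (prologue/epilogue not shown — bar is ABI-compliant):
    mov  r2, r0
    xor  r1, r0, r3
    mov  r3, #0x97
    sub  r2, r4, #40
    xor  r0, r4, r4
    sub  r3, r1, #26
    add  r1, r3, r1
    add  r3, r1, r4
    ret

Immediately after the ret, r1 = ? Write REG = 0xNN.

prologue: push r2 → mem[0xc2]=0xe8, sp=0xc2
prologue: push r3 → mem[0xc1]=0x0d, sp=0xc1
body[0] mov  r2, r0 → r2=0xe8
body[1] xor  r1, r0, r3 → r1=0xe5
body[2] mov  r3, #0x97 → r3=0x97
body[3] sub  r2, r4, #40 → r2=0x09
body[4] xor  r0, r4, r4 → r0=0x00
body[5] sub  r3, r1, #26 → r3=0xcb
body[6] add  r1, r3, r1 → r1=0xb0
body[7] add  r3, r1, r4 → r3=0xe1
epilogue: pop r3=0x0d, sp=0xc2
epilogue: pop r2=0xe8, sp=0xc3
r1 is caller-saved → body value

REG = 0xb0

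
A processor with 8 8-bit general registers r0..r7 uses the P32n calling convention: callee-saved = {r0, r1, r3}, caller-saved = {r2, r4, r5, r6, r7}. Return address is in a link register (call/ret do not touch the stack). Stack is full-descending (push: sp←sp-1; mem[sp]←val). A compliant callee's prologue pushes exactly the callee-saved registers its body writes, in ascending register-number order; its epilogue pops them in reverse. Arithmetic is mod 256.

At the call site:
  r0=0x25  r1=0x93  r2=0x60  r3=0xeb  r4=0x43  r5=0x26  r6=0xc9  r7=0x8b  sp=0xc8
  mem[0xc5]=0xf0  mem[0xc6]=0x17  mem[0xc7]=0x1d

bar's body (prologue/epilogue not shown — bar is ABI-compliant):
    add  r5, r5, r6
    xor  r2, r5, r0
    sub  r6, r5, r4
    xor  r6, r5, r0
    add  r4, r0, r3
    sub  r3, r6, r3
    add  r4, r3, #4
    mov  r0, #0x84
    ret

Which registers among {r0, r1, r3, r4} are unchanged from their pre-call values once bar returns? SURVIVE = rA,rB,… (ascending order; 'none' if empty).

SURVIVE = r0,r1,r3

prologue: push r0 → mem[0xc7]=0x25, sp=0xc7
prologue: push r3 → mem[0xc6]=0xeb, sp=0xc6
body[0] add  r5, r5, r6 → r5=0xef
body[1] xor  r2, r5, r0 → r2=0xca
body[2] sub  r6, r5, r4 → r6=0xac
body[3] xor  r6, r5, r0 → r6=0xca
body[4] add  r4, r0, r3 → r4=0x10
body[5] sub  r3, r6, r3 → r3=0xdf
body[6] add  r4, r3, #4 → r4=0xe3
body[7] mov  r0, #0x84 → r0=0x84
epilogue: pop r3=0xeb, sp=0xc7
epilogue: pop r0=0x25, sp=0xc8
r0: callee-saved, written=True
r1: callee-saved, written=False
r3: callee-saved, written=True
r4: caller-saved, written=True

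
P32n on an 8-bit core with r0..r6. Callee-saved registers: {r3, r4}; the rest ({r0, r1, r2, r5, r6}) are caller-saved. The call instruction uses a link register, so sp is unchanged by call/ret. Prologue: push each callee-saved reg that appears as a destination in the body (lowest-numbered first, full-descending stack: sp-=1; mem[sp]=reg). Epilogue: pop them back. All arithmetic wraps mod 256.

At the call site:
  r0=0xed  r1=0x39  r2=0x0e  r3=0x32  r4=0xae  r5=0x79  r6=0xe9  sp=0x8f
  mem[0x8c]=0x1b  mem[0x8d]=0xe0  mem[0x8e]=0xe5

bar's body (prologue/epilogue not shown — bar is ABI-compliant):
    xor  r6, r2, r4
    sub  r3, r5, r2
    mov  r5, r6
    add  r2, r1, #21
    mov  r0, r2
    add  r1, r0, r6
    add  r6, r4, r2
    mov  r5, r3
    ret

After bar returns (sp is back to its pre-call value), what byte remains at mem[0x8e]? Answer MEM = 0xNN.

prologue: push r3 → mem[0x8e]=0x32, sp=0x8e
body[0] xor  r6, r2, r4 → r6=0xa0
body[1] sub  r3, r5, r2 → r3=0x6b
body[2] mov  r5, r6 → r5=0xa0
body[3] add  r2, r1, #21 → r2=0x4e
body[4] mov  r0, r2 → r0=0x4e
body[5] add  r1, r0, r6 → r1=0xee
body[6] add  r6, r4, r2 → r6=0xfc
body[7] mov  r5, r3 → r5=0x6b
epilogue: pop r3=0x32, sp=0x8f
prologue pushed ['r3'] at ['0x8e']

MEM = 0x32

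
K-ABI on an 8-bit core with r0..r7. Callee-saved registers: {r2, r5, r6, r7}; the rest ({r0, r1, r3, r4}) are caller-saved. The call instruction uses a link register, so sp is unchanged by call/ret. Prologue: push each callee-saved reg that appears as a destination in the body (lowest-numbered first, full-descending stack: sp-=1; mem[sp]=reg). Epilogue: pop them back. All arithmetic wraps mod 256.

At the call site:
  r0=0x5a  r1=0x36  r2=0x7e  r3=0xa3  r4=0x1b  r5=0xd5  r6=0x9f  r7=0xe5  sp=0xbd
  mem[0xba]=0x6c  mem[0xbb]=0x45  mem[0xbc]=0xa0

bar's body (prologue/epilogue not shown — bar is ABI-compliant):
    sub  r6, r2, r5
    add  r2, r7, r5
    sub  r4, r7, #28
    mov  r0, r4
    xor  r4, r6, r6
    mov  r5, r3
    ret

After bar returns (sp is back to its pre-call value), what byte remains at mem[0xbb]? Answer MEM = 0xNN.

MEM = 0xd5

prologue: push r2 → mem[0xbc]=0x7e, sp=0xbc
prologue: push r5 → mem[0xbb]=0xd5, sp=0xbb
prologue: push r6 → mem[0xba]=0x9f, sp=0xba
body[0] sub  r6, r2, r5 → r6=0xa9
body[1] add  r2, r7, r5 → r2=0xba
body[2] sub  r4, r7, #28 → r4=0xc9
body[3] mov  r0, r4 → r0=0xc9
body[4] xor  r4, r6, r6 → r4=0x00
body[5] mov  r5, r3 → r5=0xa3
epilogue: pop r6=0x9f, sp=0xbb
epilogue: pop r5=0xd5, sp=0xbc
epilogue: pop r2=0x7e, sp=0xbd
prologue pushed ['r2', 'r5', 'r6'] at ['0xbc', '0xbb', '0xba']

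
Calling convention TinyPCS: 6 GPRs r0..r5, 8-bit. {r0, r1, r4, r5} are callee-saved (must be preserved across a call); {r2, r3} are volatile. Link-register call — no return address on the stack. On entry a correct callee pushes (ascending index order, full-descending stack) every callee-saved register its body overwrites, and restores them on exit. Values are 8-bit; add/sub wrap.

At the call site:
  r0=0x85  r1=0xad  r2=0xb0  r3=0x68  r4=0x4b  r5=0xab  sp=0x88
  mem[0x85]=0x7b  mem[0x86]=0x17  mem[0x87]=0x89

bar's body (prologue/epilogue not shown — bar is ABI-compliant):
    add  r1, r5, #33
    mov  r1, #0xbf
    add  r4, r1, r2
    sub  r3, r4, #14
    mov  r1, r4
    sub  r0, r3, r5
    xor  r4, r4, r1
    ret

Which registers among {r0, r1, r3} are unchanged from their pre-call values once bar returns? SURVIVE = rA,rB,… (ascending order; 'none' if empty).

prologue: push r0 -> mem[0x87]=0x85, sp=0x87
prologue: push r1 -> mem[0x86]=0xad, sp=0x86
prologue: push r4 -> mem[0x85]=0x4b, sp=0x85
body[0] add  r1, r5, #33 -> r1=0xcc
body[1] mov  r1, #0xbf -> r1=0xbf
body[2] add  r4, r1, r2 -> r4=0x6f
body[3] sub  r3, r4, #14 -> r3=0x61
body[4] mov  r1, r4 -> r1=0x6f
body[5] sub  r0, r3, r5 -> r0=0xb6
body[6] xor  r4, r4, r1 -> r4=0x00
epilogue: pop r4=0x4b, sp=0x86
epilogue: pop r1=0xad, sp=0x87
epilogue: pop r0=0x85, sp=0x88
r0: callee-saved, written=True
r1: callee-saved, written=True
r3: caller-saved, written=True

SURVIVE = r0,r1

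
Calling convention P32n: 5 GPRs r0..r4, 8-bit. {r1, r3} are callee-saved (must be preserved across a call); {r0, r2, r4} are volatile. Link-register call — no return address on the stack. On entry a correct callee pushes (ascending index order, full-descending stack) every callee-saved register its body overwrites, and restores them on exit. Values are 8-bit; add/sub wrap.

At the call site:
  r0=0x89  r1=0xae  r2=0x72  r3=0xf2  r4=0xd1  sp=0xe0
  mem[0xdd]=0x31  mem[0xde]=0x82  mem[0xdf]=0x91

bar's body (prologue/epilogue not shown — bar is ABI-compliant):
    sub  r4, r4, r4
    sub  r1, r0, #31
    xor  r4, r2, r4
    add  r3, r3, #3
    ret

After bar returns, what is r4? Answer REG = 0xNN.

prologue: push r1 → mem[0xdf]=0xae, sp=0xdf
prologue: push r3 → mem[0xde]=0xf2, sp=0xde
body[0] sub  r4, r4, r4 → r4=0x00
body[1] sub  r1, r0, #31 → r1=0x6a
body[2] xor  r4, r2, r4 → r4=0x72
body[3] add  r3, r3, #3 → r3=0xf5
epilogue: pop r3=0xf2, sp=0xdf
epilogue: pop r1=0xae, sp=0xe0
r4 is caller-saved → body value

REG = 0x72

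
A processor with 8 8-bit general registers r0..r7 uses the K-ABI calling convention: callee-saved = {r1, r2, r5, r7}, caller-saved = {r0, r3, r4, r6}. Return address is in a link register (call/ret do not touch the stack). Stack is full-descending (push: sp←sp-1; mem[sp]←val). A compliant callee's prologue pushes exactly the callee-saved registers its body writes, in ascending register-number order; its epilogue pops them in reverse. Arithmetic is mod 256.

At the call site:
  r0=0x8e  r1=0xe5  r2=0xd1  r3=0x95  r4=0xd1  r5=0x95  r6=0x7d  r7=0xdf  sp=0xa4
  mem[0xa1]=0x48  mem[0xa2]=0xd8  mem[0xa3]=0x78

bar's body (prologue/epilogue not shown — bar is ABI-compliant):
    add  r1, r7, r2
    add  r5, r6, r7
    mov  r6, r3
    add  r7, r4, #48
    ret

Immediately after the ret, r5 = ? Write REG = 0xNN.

REG = 0x95

prologue: push r1 -> mem[0xa3]=0xe5, sp=0xa3
prologue: push r5 -> mem[0xa2]=0x95, sp=0xa2
prologue: push r7 -> mem[0xa1]=0xdf, sp=0xa1
body[0] add  r1, r7, r2 -> r1=0xb0
body[1] add  r5, r6, r7 -> r5=0x5c
body[2] mov  r6, r3 -> r6=0x95
body[3] add  r7, r4, #48 -> r7=0x01
epilogue: pop r7=0xdf, sp=0xa2
epilogue: pop r5=0x95, sp=0xa3
epilogue: pop r1=0xe5, sp=0xa4
r5 is callee-saved -> restored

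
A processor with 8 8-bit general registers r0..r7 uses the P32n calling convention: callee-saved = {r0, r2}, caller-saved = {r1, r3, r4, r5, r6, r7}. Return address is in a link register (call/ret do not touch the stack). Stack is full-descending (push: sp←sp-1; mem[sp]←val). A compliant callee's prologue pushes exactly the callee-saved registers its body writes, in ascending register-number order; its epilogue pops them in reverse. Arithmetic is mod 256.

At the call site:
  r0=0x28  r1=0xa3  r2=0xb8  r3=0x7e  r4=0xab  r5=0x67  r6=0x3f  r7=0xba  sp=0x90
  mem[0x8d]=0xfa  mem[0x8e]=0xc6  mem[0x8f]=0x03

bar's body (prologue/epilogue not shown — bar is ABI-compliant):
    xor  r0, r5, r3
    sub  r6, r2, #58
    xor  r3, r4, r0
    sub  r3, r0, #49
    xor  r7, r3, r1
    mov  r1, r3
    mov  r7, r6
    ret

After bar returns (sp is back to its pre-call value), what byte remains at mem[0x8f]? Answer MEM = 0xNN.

MEM = 0x28

prologue: push r0 → mem[0x8f]=0x28, sp=0x8f
body[0] xor  r0, r5, r3 → r0=0x19
body[1] sub  r6, r2, #58 → r6=0x7e
body[2] xor  r3, r4, r0 → r3=0xb2
body[3] sub  r3, r0, #49 → r3=0xe8
body[4] xor  r7, r3, r1 → r7=0x4b
body[5] mov  r1, r3 → r1=0xe8
body[6] mov  r7, r6 → r7=0x7e
epilogue: pop r0=0x28, sp=0x90
prologue pushed ['r0'] at ['0x8f']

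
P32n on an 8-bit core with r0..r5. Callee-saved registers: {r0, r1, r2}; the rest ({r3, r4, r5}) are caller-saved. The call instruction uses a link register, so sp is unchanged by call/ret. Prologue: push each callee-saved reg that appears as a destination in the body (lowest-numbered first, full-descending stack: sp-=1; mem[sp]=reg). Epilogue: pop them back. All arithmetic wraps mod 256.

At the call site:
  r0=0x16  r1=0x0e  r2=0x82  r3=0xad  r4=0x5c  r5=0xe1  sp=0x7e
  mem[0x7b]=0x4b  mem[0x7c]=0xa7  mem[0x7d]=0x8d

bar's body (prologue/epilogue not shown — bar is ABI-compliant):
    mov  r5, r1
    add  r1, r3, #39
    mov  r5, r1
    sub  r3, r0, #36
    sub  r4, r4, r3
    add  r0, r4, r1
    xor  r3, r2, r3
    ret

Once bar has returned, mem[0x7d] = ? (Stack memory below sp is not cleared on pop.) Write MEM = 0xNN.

prologue: push r0 -> mem[0x7d]=0x16, sp=0x7d
prologue: push r1 -> mem[0x7c]=0x0e, sp=0x7c
body[0] mov  r5, r1 -> r5=0x0e
body[1] add  r1, r3, #39 -> r1=0xd4
body[2] mov  r5, r1 -> r5=0xd4
body[3] sub  r3, r0, #36 -> r3=0xf2
body[4] sub  r4, r4, r3 -> r4=0x6a
body[5] add  r0, r4, r1 -> r0=0x3e
body[6] xor  r3, r2, r3 -> r3=0x70
epilogue: pop r1=0x0e, sp=0x7d
epilogue: pop r0=0x16, sp=0x7e
prologue pushed ['r0', 'r1'] at ['0x7d', '0x7c']

MEM = 0x16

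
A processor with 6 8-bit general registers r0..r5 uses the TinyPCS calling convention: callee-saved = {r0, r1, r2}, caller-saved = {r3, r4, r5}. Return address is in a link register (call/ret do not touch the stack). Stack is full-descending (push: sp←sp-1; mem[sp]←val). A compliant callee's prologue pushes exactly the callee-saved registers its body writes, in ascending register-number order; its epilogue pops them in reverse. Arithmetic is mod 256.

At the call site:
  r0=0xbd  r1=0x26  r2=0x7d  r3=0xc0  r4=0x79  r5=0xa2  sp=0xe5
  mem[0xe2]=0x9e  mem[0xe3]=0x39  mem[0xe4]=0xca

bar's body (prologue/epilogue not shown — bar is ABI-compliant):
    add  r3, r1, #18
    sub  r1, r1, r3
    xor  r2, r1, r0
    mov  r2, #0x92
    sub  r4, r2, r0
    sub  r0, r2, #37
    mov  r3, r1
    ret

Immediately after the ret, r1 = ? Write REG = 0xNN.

prologue: push r0 -> mem[0xe4]=0xbd, sp=0xe4
prologue: push r1 -> mem[0xe3]=0x26, sp=0xe3
prologue: push r2 -> mem[0xe2]=0x7d, sp=0xe2
body[0] add  r3, r1, #18 -> r3=0x38
body[1] sub  r1, r1, r3 -> r1=0xee
body[2] xor  r2, r1, r0 -> r2=0x53
body[3] mov  r2, #0x92 -> r2=0x92
body[4] sub  r4, r2, r0 -> r4=0xd5
body[5] sub  r0, r2, #37 -> r0=0x6d
body[6] mov  r3, r1 -> r3=0xee
epilogue: pop r2=0x7d, sp=0xe3
epilogue: pop r1=0x26, sp=0xe4
epilogue: pop r0=0xbd, sp=0xe5
r1 is callee-saved -> restored

REG = 0x26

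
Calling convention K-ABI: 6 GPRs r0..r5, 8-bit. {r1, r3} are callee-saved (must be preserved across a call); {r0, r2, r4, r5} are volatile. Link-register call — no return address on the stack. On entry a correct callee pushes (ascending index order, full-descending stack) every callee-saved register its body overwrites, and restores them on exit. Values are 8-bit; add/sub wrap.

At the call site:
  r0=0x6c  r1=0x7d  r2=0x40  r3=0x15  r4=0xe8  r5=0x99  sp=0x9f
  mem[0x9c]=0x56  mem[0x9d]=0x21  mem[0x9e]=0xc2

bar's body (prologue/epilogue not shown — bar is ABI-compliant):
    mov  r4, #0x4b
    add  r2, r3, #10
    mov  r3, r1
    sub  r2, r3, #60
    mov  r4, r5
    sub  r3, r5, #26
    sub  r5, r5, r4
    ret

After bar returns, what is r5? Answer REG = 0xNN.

prologue: push r3 -> mem[0x9e]=0x15, sp=0x9e
body[0] mov  r4, #0x4b -> r4=0x4b
body[1] add  r2, r3, #10 -> r2=0x1f
body[2] mov  r3, r1 -> r3=0x7d
body[3] sub  r2, r3, #60 -> r2=0x41
body[4] mov  r4, r5 -> r4=0x99
body[5] sub  r3, r5, #26 -> r3=0x7f
body[6] sub  r5, r5, r4 -> r5=0x00
epilogue: pop r3=0x15, sp=0x9f
r5 is caller-saved -> body value

REG = 0x00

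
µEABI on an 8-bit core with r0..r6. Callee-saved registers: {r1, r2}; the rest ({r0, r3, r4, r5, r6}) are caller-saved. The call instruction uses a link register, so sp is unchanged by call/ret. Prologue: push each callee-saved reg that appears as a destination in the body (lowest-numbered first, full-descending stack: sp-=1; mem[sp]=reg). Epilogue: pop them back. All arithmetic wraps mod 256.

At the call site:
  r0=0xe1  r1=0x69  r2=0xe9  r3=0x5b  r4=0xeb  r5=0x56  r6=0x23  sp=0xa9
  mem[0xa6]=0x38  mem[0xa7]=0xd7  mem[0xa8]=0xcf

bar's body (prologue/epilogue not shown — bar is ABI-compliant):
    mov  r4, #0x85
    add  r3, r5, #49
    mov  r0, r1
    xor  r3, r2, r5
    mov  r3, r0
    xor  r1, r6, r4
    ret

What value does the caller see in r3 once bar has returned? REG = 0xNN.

REG = 0x69

prologue: push r1 → mem[0xa8]=0x69, sp=0xa8
body[0] mov  r4, #0x85 → r4=0x85
body[1] add  r3, r5, #49 → r3=0x87
body[2] mov  r0, r1 → r0=0x69
body[3] xor  r3, r2, r5 → r3=0xbf
body[4] mov  r3, r0 → r3=0x69
body[5] xor  r1, r6, r4 → r1=0xa6
epilogue: pop r1=0x69, sp=0xa9
r3 is caller-saved → body value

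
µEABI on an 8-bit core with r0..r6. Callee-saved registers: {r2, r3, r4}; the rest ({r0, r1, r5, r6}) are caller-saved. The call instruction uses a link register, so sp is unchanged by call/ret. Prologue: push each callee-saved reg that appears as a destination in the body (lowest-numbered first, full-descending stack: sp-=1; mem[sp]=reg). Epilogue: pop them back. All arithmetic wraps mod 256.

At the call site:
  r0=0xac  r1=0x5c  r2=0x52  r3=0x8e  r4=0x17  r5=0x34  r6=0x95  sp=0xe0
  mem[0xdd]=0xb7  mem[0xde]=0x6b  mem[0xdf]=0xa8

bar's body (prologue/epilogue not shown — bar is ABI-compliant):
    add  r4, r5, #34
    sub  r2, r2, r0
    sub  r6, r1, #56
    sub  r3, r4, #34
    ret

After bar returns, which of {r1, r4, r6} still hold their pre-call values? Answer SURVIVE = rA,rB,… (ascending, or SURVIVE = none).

prologue: push r2 → mem[0xdf]=0x52, sp=0xdf
prologue: push r3 → mem[0xde]=0x8e, sp=0xde
prologue: push r4 → mem[0xdd]=0x17, sp=0xdd
body[0] add  r4, r5, #34 → r4=0x56
body[1] sub  r2, r2, r0 → r2=0xa6
body[2] sub  r6, r1, #56 → r6=0x24
body[3] sub  r3, r4, #34 → r3=0x34
epilogue: pop r4=0x17, sp=0xde
epilogue: pop r3=0x8e, sp=0xdf
epilogue: pop r2=0x52, sp=0xe0
r1: caller-saved, written=False
r4: callee-saved, written=True
r6: caller-saved, written=True

SURVIVE = r1,r4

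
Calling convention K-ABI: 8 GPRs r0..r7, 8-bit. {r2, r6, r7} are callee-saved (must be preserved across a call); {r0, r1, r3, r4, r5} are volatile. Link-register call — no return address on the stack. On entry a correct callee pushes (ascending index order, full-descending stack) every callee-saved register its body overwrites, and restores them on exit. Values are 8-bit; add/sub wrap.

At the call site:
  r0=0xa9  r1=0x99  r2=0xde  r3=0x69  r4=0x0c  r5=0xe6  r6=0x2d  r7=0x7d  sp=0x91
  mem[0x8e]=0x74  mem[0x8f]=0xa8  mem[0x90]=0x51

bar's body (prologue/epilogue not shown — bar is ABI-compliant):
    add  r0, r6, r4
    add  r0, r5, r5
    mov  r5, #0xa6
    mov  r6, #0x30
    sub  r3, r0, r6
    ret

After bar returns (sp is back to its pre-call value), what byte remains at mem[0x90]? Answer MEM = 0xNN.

MEM = 0x2d

prologue: push r6 -> mem[0x90]=0x2d, sp=0x90
body[0] add  r0, r6, r4 -> r0=0x39
body[1] add  r0, r5, r5 -> r0=0xcc
body[2] mov  r5, #0xa6 -> r5=0xa6
body[3] mov  r6, #0x30 -> r6=0x30
body[4] sub  r3, r0, r6 -> r3=0x9c
epilogue: pop r6=0x2d, sp=0x91
prologue pushed ['r6'] at ['0x90']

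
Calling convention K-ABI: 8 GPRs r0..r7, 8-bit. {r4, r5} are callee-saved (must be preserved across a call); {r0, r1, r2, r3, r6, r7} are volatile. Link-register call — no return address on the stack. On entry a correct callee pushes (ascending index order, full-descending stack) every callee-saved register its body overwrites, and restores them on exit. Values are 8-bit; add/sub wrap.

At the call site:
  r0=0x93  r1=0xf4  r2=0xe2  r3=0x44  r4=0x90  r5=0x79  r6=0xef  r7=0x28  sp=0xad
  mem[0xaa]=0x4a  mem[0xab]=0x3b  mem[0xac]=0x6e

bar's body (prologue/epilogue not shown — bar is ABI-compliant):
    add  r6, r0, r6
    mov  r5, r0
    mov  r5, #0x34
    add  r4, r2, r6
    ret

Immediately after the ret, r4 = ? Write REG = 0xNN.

REG = 0x90

prologue: push r4 → mem[0xac]=0x90, sp=0xac
prologue: push r5 → mem[0xab]=0x79, sp=0xab
body[0] add  r6, r0, r6 → r6=0x82
body[1] mov  r5, r0 → r5=0x93
body[2] mov  r5, #0x34 → r5=0x34
body[3] add  r4, r2, r6 → r4=0x64
epilogue: pop r5=0x79, sp=0xac
epilogue: pop r4=0x90, sp=0xad
r4 is callee-saved → restored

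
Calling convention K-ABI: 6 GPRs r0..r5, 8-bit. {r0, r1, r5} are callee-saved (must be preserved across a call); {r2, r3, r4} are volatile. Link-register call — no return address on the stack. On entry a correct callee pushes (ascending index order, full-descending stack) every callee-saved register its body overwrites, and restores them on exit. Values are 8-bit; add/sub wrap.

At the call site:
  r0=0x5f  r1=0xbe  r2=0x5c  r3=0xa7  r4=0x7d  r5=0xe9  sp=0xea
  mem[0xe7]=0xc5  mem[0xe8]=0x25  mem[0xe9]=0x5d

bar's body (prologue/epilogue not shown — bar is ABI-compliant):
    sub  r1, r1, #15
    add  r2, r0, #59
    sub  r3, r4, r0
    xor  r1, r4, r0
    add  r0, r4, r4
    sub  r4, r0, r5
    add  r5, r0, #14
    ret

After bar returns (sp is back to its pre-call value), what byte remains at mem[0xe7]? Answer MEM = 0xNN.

MEM = 0xe9

prologue: push r0 -> mem[0xe9]=0x5f, sp=0xe9
prologue: push r1 -> mem[0xe8]=0xbe, sp=0xe8
prologue: push r5 -> mem[0xe7]=0xe9, sp=0xe7
body[0] sub  r1, r1, #15 -> r1=0xaf
body[1] add  r2, r0, #59 -> r2=0x9a
body[2] sub  r3, r4, r0 -> r3=0x1e
body[3] xor  r1, r4, r0 -> r1=0x22
body[4] add  r0, r4, r4 -> r0=0xfa
body[5] sub  r4, r0, r5 -> r4=0x11
body[6] add  r5, r0, #14 -> r5=0x08
epilogue: pop r5=0xe9, sp=0xe8
epilogue: pop r1=0xbe, sp=0xe9
epilogue: pop r0=0x5f, sp=0xea
prologue pushed ['r0', 'r1', 'r5'] at ['0xe9', '0xe8', '0xe7']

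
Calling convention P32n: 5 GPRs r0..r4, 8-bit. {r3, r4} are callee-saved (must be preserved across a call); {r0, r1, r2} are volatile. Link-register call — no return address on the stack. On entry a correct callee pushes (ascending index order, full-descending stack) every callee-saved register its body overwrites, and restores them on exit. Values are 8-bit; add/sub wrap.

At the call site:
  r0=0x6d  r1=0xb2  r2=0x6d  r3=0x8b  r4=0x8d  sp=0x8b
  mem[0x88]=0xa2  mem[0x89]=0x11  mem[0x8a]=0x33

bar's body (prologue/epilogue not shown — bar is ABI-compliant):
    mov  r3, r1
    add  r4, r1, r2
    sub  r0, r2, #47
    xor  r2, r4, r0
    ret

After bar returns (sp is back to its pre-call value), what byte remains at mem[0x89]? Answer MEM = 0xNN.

MEM = 0x8d

prologue: push r3 → mem[0x8a]=0x8b, sp=0x8a
prologue: push r4 → mem[0x89]=0x8d, sp=0x89
body[0] mov  r3, r1 → r3=0xb2
body[1] add  r4, r1, r2 → r4=0x1f
body[2] sub  r0, r2, #47 → r0=0x3e
body[3] xor  r2, r4, r0 → r2=0x21
epilogue: pop r4=0x8d, sp=0x8a
epilogue: pop r3=0x8b, sp=0x8b
prologue pushed ['r3', 'r4'] at ['0x8a', '0x89']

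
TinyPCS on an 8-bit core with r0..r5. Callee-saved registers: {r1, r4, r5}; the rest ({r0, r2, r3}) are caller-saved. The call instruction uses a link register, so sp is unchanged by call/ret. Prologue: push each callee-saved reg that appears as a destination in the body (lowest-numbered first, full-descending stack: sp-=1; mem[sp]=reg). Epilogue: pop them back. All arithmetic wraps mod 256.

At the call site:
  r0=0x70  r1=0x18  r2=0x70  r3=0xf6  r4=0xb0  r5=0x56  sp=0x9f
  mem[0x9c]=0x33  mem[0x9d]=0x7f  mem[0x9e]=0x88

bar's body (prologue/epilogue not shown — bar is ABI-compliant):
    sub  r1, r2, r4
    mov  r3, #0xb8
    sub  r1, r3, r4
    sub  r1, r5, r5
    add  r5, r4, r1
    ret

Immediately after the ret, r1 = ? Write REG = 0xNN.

REG = 0x18

prologue: push r1 -> mem[0x9e]=0x18, sp=0x9e
prologue: push r5 -> mem[0x9d]=0x56, sp=0x9d
body[0] sub  r1, r2, r4 -> r1=0xc0
body[1] mov  r3, #0xb8 -> r3=0xb8
body[2] sub  r1, r3, r4 -> r1=0x08
body[3] sub  r1, r5, r5 -> r1=0x00
body[4] add  r5, r4, r1 -> r5=0xb0
epilogue: pop r5=0x56, sp=0x9e
epilogue: pop r1=0x18, sp=0x9f
r1 is callee-saved -> restored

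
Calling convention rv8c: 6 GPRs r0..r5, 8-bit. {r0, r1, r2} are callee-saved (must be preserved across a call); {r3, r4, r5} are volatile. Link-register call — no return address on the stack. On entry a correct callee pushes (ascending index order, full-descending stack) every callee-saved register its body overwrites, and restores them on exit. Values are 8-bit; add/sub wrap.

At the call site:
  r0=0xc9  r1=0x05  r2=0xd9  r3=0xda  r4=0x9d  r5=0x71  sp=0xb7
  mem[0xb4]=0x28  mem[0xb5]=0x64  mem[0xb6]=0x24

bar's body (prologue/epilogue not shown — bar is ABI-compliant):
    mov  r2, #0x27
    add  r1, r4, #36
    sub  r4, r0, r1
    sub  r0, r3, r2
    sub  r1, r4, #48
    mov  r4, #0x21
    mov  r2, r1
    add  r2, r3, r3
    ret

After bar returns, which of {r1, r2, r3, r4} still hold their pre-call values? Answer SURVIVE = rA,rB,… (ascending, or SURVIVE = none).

SURVIVE = r1,r2,r3

prologue: push r0 → mem[0xb6]=0xc9, sp=0xb6
prologue: push r1 → mem[0xb5]=0x05, sp=0xb5
prologue: push r2 → mem[0xb4]=0xd9, sp=0xb4
body[0] mov  r2, #0x27 → r2=0x27
body[1] add  r1, r4, #36 → r1=0xc1
body[2] sub  r4, r0, r1 → r4=0x08
body[3] sub  r0, r3, r2 → r0=0xb3
body[4] sub  r1, r4, #48 → r1=0xd8
body[5] mov  r4, #0x21 → r4=0x21
body[6] mov  r2, r1 → r2=0xd8
body[7] add  r2, r3, r3 → r2=0xb4
epilogue: pop r2=0xd9, sp=0xb5
epilogue: pop r1=0x05, sp=0xb6
epilogue: pop r0=0xc9, sp=0xb7
r1: callee-saved, written=True
r2: callee-saved, written=True
r3: caller-saved, written=False
r4: caller-saved, written=True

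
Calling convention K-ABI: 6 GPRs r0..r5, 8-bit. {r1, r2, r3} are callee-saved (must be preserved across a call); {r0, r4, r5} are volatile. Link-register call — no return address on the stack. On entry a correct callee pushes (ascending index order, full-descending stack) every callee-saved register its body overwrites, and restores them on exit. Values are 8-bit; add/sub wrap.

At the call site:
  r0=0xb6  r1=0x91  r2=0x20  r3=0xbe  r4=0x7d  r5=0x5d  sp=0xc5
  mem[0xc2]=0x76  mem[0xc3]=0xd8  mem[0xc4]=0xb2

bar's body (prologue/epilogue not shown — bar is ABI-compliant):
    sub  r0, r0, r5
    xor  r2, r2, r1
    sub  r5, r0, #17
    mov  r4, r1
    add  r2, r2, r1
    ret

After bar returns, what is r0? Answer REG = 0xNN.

REG = 0x59

prologue: push r2 → mem[0xc4]=0x20, sp=0xc4
body[0] sub  r0, r0, r5 → r0=0x59
body[1] xor  r2, r2, r1 → r2=0xb1
body[2] sub  r5, r0, #17 → r5=0x48
body[3] mov  r4, r1 → r4=0x91
body[4] add  r2, r2, r1 → r2=0x42
epilogue: pop r2=0x20, sp=0xc5
r0 is caller-saved → body value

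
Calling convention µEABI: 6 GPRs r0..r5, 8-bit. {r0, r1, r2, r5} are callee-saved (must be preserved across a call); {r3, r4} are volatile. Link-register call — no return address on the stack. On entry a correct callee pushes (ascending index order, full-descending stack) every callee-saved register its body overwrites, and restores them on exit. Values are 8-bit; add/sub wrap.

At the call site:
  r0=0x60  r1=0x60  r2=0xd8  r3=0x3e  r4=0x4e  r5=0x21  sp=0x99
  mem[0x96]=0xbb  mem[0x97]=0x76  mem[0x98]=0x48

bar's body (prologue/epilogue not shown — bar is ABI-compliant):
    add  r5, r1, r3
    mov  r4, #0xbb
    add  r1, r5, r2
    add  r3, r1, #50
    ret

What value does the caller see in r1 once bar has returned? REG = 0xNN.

REG = 0x60

prologue: push r1 -> mem[0x98]=0x60, sp=0x98
prologue: push r5 -> mem[0x97]=0x21, sp=0x97
body[0] add  r5, r1, r3 -> r5=0x9e
body[1] mov  r4, #0xbb -> r4=0xbb
body[2] add  r1, r5, r2 -> r1=0x76
body[3] add  r3, r1, #50 -> r3=0xa8
epilogue: pop r5=0x21, sp=0x98
epilogue: pop r1=0x60, sp=0x99
r1 is callee-saved -> restored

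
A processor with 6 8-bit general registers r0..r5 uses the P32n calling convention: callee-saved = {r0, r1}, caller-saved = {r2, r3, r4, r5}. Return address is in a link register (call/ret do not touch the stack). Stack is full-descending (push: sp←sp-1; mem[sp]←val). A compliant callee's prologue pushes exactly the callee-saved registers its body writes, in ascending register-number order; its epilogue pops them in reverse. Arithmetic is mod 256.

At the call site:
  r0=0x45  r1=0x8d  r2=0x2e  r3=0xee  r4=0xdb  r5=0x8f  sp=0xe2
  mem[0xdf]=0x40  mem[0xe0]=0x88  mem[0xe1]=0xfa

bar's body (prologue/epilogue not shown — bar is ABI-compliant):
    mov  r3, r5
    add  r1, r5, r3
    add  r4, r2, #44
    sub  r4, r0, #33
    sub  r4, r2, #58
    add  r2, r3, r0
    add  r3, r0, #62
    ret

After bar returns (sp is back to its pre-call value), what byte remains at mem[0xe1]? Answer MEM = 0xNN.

prologue: push r1 → mem[0xe1]=0x8d, sp=0xe1
body[0] mov  r3, r5 → r3=0x8f
body[1] add  r1, r5, r3 → r1=0x1e
body[2] add  r4, r2, #44 → r4=0x5a
body[3] sub  r4, r0, #33 → r4=0x24
body[4] sub  r4, r2, #58 → r4=0xf4
body[5] add  r2, r3, r0 → r2=0xd4
body[6] add  r3, r0, #62 → r3=0x83
epilogue: pop r1=0x8d, sp=0xe2
prologue pushed ['r1'] at ['0xe1']

MEM = 0x8d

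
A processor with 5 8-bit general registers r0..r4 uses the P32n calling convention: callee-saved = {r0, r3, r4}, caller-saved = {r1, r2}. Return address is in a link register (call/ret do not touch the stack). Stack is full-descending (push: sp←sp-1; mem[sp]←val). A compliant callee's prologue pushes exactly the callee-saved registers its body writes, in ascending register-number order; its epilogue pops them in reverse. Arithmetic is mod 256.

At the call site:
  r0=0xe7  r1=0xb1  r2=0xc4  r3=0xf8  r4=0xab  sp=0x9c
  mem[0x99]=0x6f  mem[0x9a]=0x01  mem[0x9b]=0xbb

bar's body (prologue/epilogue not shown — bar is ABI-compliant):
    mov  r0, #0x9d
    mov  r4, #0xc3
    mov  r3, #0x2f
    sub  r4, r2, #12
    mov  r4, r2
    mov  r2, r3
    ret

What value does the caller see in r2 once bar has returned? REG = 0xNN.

prologue: push r0 -> mem[0x9b]=0xe7, sp=0x9b
prologue: push r3 -> mem[0x9a]=0xf8, sp=0x9a
prologue: push r4 -> mem[0x99]=0xab, sp=0x99
body[0] mov  r0, #0x9d -> r0=0x9d
body[1] mov  r4, #0xc3 -> r4=0xc3
body[2] mov  r3, #0x2f -> r3=0x2f
body[3] sub  r4, r2, #12 -> r4=0xb8
body[4] mov  r4, r2 -> r4=0xc4
body[5] mov  r2, r3 -> r2=0x2f
epilogue: pop r4=0xab, sp=0x9a
epilogue: pop r3=0xf8, sp=0x9b
epilogue: pop r0=0xe7, sp=0x9c
r2 is caller-saved -> body value

REG = 0x2f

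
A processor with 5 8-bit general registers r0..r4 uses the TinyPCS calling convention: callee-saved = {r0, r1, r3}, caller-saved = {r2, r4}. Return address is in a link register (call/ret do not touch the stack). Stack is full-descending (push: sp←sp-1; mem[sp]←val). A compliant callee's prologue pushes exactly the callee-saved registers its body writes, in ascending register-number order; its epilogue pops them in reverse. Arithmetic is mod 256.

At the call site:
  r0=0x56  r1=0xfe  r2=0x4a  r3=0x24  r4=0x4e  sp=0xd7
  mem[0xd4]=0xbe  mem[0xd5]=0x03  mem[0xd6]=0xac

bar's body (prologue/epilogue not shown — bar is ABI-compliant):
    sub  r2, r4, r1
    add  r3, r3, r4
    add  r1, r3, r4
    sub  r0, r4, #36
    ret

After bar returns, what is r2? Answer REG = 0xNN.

REG = 0x50

prologue: push r0 → mem[0xd6]=0x56, sp=0xd6
prologue: push r1 → mem[0xd5]=0xfe, sp=0xd5
prologue: push r3 → mem[0xd4]=0x24, sp=0xd4
body[0] sub  r2, r4, r1 → r2=0x50
body[1] add  r3, r3, r4 → r3=0x72
body[2] add  r1, r3, r4 → r1=0xc0
body[3] sub  r0, r4, #36 → r0=0x2a
epilogue: pop r3=0x24, sp=0xd5
epilogue: pop r1=0xfe, sp=0xd6
epilogue: pop r0=0x56, sp=0xd7
r2 is caller-saved → body value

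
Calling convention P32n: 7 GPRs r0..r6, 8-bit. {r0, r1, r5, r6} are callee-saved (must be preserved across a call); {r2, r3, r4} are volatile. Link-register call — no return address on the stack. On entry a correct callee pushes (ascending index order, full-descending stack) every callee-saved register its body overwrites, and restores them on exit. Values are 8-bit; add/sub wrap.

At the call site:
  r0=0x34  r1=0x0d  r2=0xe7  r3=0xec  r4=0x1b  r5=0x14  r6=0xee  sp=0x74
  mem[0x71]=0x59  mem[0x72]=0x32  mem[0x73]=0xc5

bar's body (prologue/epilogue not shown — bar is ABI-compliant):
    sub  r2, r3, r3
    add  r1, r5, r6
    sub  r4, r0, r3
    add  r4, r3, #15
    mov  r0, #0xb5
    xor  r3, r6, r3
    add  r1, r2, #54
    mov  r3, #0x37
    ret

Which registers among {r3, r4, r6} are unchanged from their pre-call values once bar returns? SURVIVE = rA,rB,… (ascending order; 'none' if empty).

prologue: push r0 → mem[0x73]=0x34, sp=0x73
prologue: push r1 → mem[0x72]=0x0d, sp=0x72
body[0] sub  r2, r3, r3 → r2=0x00
body[1] add  r1, r5, r6 → r1=0x02
body[2] sub  r4, r0, r3 → r4=0x48
body[3] add  r4, r3, #15 → r4=0xfb
body[4] mov  r0, #0xb5 → r0=0xb5
body[5] xor  r3, r6, r3 → r3=0x02
body[6] add  r1, r2, #54 → r1=0x36
body[7] mov  r3, #0x37 → r3=0x37
epilogue: pop r1=0x0d, sp=0x73
epilogue: pop r0=0x34, sp=0x74
r3: caller-saved, written=True
r4: caller-saved, written=True
r6: callee-saved, written=False

SURVIVE = r6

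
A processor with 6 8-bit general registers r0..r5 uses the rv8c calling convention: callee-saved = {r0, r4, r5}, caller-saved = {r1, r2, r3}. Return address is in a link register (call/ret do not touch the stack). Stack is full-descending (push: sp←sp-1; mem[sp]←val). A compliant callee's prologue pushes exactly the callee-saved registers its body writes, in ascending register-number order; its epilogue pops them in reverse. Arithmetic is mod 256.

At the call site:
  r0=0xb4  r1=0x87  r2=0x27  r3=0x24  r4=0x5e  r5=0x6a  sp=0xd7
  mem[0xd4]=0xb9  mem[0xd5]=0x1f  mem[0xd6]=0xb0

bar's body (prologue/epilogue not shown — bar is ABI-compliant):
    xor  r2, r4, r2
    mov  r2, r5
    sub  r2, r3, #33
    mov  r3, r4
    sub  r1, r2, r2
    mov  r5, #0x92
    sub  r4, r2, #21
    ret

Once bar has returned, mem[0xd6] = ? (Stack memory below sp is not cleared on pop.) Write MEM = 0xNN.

prologue: push r4 → mem[0xd6]=0x5e, sp=0xd6
prologue: push r5 → mem[0xd5]=0x6a, sp=0xd5
body[0] xor  r2, r4, r2 → r2=0x79
body[1] mov  r2, r5 → r2=0x6a
body[2] sub  r2, r3, #33 → r2=0x03
body[3] mov  r3, r4 → r3=0x5e
body[4] sub  r1, r2, r2 → r1=0x00
body[5] mov  r5, #0x92 → r5=0x92
body[6] sub  r4, r2, #21 → r4=0xee
epilogue: pop r5=0x6a, sp=0xd6
epilogue: pop r4=0x5e, sp=0xd7
prologue pushed ['r4', 'r5'] at ['0xd6', '0xd5']

MEM = 0x5e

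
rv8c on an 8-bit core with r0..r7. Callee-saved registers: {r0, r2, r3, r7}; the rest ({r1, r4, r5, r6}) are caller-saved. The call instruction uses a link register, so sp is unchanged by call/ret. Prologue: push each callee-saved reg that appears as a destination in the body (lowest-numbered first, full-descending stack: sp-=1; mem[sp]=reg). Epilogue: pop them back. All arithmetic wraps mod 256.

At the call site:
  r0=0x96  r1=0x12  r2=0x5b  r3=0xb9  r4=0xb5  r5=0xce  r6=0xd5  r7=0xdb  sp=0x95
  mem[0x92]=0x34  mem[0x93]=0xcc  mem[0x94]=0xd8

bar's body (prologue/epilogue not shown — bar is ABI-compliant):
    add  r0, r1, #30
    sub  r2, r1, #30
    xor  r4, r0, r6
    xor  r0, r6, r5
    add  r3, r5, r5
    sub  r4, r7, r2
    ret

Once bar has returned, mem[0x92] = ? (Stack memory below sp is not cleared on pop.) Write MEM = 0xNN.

MEM = 0xb9

prologue: push r0 → mem[0x94]=0x96, sp=0x94
prologue: push r2 → mem[0x93]=0x5b, sp=0x93
prologue: push r3 → mem[0x92]=0xb9, sp=0x92
body[0] add  r0, r1, #30 → r0=0x30
body[1] sub  r2, r1, #30 → r2=0xf4
body[2] xor  r4, r0, r6 → r4=0xe5
body[3] xor  r0, r6, r5 → r0=0x1b
body[4] add  r3, r5, r5 → r3=0x9c
body[5] sub  r4, r7, r2 → r4=0xe7
epilogue: pop r3=0xb9, sp=0x93
epilogue: pop r2=0x5b, sp=0x94
epilogue: pop r0=0x96, sp=0x95
prologue pushed ['r0', 'r2', 'r3'] at ['0x94', '0x93', '0x92']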